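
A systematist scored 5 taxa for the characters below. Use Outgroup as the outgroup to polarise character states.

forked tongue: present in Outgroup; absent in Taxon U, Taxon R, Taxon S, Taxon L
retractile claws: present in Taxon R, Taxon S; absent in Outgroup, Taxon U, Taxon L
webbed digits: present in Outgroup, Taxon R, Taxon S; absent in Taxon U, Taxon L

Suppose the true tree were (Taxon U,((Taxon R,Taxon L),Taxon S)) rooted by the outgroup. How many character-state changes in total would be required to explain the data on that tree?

5

Map each character onto (Taxon U,((Taxon R,Taxon L),Taxon S)) (rooted by Outgroup) and count the minimum state changes it requires (Fitch parsimony):
forked tongue: 1; retractile claws: 2; webbed digits: 2.
Total tree length = 5.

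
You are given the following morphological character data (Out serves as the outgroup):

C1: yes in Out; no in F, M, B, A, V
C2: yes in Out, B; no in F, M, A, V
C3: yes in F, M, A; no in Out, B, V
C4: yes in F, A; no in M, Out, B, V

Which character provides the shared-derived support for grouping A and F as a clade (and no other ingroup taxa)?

Character polarity is set by the outgroup: the derived state is whichever differs from the outgroup's state, so for C1, C2 the derived state is 'no', and for the remaining characters it is 'yes'.
C1 (derived state 'no') is shared by all ingroup taxa — unites the whole ingroup.
C2: derived state 'no' in A, F, M, and V only — synapomorphy for {A, F, M, V}.
Only A, F, and M show the derived state 'yes' for C3, supporting them as a clade.
Only A and F show the derived state 'yes' for C4, supporting them as a clade.
Most parsimonious ingroup topology: (((M,(F,A)),V),B).
The clade {A, F} is supported by C4: its derived state 'yes' occurs in exactly those taxa and in no other taxon (including the outgroup).

C4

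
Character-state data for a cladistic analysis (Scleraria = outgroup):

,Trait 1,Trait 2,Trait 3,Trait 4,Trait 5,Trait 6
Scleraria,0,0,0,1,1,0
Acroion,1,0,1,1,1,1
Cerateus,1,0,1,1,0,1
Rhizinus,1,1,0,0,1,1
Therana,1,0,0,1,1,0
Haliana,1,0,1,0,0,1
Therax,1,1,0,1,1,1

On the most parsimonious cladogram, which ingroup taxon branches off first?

Character polarity is set by the outgroup: the derived state is whichever differs from the outgroup's state, so for Trait 4, Trait 5 the derived state is '0', and for the remaining characters it is '1'.
All ingroup taxa share the derived state '1' for Trait 1; it defines the ingroup but does not resolve relationships within it.
Trait 2 (derived state '1') is shared by Rhizinus and Therax — a synapomorphy uniting that clade.
Trait 3 (derived state '1') is shared by Acroion, Cerateus, and Haliana — a synapomorphy uniting that clade.
Trait 4 groups Haliana and Rhizinus, which is incompatible with the clades supported by the remaining characters; treating it as convergent (homoplasy) costs fewer steps than any alternative tree.
Trait 5: derived state '0' in Cerateus and Haliana only — synapomorphy for {Cerateus, Haliana}.
Trait 6 (derived state '1') is shared by Acroion, Cerateus, Haliana, Rhizinus, and Therax — a synapomorphy uniting that clade.
Most parsimonious ingroup topology: (((Acroion,(Cerateus,Haliana)),(Rhizinus,Therax)),Therana).
Therana is sister to the clade containing all other ingroup taxa, so it is the earliest-diverging (most basal) ingroup lineage.

Therana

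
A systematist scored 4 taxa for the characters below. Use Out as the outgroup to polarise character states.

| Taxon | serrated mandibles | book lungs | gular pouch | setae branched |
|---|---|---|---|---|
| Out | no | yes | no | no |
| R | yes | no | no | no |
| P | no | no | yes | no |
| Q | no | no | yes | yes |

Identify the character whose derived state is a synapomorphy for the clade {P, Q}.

gular pouch

Character polarity is set by the outgroup: the derived state is whichever differs from the outgroup's state, so for book lungs the derived state is 'no', and for the remaining characters it is 'yes'.
serrated mandibles: derived state 'yes' in R only — an autapomorphy, so it tells us nothing about relationships among taxa.
book lungs (derived state 'no') is shared by all ingroup taxa — unites the whole ingroup.
gular pouch (derived state 'yes') is shared by P and Q — a synapomorphy uniting that clade.
setae branched (derived state 'yes') is unique to Q (autapomorphy; uninformative for grouping).
Most parsimonious ingroup topology: (R,(P,Q)).
The clade {P, Q} is supported by gular pouch: its derived state 'yes' occurs in exactly those taxa and in no other taxon (including the outgroup).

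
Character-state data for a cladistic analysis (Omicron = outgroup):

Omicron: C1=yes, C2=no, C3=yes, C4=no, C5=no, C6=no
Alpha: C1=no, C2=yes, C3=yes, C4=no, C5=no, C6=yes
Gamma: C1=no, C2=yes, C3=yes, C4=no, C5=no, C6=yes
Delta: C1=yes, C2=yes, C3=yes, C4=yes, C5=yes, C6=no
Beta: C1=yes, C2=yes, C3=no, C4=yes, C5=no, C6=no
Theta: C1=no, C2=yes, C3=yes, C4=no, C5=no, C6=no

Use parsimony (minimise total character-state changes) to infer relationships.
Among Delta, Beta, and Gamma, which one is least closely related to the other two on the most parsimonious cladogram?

Character polarity is set by the outgroup: the derived state is whichever differs from the outgroup's state, so for C1, C3 the derived state is 'no', and for the remaining characters it is 'yes'.
C1 (derived state 'no') is shared by Alpha, Gamma, and Theta — a synapomorphy uniting that clade.
C2 (derived state 'yes') is shared by all ingroup taxa — unites the whole ingroup.
C3: derived state 'no' in Beta only — an autapomorphy, so it tells us nothing about relationships among taxa.
C4: derived state 'yes' in Beta and Delta only — synapomorphy for {Beta, Delta}.
C5 (derived state 'yes') is unique to Delta (autapomorphy; uninformative for grouping).
Only Alpha and Gamma show the derived state 'yes' for C6, supporting them as a clade.
Most parsimonious ingroup topology: (((Alpha,Gamma),Theta),(Delta,Beta)).
Beta and Delta share a more recent common ancestor with each other than either does with Gamma, so Gamma is the least closely related of the three.

Gamma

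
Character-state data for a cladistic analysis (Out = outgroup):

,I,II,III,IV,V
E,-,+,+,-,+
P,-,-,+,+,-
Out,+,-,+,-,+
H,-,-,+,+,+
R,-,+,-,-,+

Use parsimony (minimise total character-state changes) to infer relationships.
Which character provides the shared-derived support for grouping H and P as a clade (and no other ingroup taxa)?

Character polarity is set by the outgroup: the derived state is whichever differs from the outgroup's state, so for I, III, V the derived state is '-', and for the remaining characters it is '+'.
I (derived state '-') is shared by all ingroup taxa — unites the whole ingroup.
II (derived state '+') is shared by E and R — a synapomorphy uniting that clade.
III: derived state '-' in R only — an autapomorphy, so it tells us nothing about relationships among taxa.
Only H and P show the derived state '+' for IV, supporting them as a clade.
V (derived state '-') is unique to P (autapomorphy; uninformative for grouping).
Most parsimonious ingroup topology: ((R,E),(P,H)).
The clade {H, P} is supported by IV: its derived state '+' occurs in exactly those taxa and in no other taxon (including the outgroup).

IV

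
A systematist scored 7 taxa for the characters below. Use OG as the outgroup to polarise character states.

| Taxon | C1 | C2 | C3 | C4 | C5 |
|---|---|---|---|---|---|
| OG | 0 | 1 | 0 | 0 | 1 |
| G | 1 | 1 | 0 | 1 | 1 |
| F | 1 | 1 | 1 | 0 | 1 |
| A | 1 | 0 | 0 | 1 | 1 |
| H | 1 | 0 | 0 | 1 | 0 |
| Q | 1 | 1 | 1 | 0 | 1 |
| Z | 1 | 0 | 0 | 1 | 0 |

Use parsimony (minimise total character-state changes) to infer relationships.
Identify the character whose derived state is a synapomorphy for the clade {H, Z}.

C5

Character polarity is set by the outgroup: the derived state is whichever differs from the outgroup's state, so for C2, C5 the derived state is '0', and for the remaining characters it is '1'.
All ingroup taxa share the derived state '1' for C1; it defines the ingroup but does not resolve relationships within it.
C2 (derived state '0') is shared by A, H, and Z — a synapomorphy uniting that clade.
Only F and Q show the derived state '1' for C3, supporting them as a clade.
C4 (derived state '1') is shared by A, G, H, and Z — a synapomorphy uniting that clade.
C5: derived state '0' in H and Z only — synapomorphy for {H, Z}.
Most parsimonious ingroup topology: ((G,(A,(H,Z))),(F,Q)).
The clade {H, Z} is supported by C5: its derived state '0' occurs in exactly those taxa and in no other taxon (including the outgroup).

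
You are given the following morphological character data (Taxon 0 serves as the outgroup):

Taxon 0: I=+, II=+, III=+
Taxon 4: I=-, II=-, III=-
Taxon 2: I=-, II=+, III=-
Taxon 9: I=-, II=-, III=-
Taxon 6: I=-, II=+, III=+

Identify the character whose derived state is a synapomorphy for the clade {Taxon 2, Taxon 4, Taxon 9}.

III

The outgroup has state '+' for every character, so '-' is the derived state throughout.
All ingroup taxa share the derived state '-' for I; it defines the ingroup but does not resolve relationships within it.
II (derived state '-') is shared by Taxon 4 and Taxon 9 — a synapomorphy uniting that clade.
III: derived state '-' in Taxon 2, Taxon 4, and Taxon 9 only — synapomorphy for {Taxon 2, Taxon 4, Taxon 9}.
Most parsimonious ingroup topology: (((Taxon 4,Taxon 9),Taxon 2),Taxon 6).
The clade {Taxon 2, Taxon 4, Taxon 9} is supported by III: its derived state '-' occurs in exactly those taxa and in no other taxon (including the outgroup).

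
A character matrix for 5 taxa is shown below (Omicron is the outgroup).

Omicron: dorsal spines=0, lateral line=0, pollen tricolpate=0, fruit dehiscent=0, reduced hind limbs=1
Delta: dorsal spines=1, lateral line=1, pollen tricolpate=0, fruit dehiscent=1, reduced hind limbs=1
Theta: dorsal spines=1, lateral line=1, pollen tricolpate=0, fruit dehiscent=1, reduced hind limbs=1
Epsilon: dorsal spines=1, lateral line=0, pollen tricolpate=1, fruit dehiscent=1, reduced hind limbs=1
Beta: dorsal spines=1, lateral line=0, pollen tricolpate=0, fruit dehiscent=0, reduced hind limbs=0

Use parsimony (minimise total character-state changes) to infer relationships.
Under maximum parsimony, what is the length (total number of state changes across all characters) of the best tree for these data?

Character polarity is set by the outgroup: the derived state is whichever differs from the outgroup's state, so for reduced hind limbs the derived state is '0', and for the remaining characters it is '1'.
dorsal spines (derived state '1') is shared by all ingroup taxa — unites the whole ingroup.
Only Delta and Theta show the derived state '1' for lateral line, supporting them as a clade.
pollen tricolpate: derived state '1' in Epsilon only — an autapomorphy, so it tells us nothing about relationships among taxa.
fruit dehiscent (derived state '1') is shared by Delta, Epsilon, and Theta — a synapomorphy uniting that clade.
reduced hind limbs: derived state '0' in Beta only — an autapomorphy, so it tells us nothing about relationships among taxa.
Most parsimonious ingroup topology: (((Delta,Theta),Epsilon),Beta).
Changes per character on this tree: dorsal spines: 1; lateral line: 1; pollen tricolpate: 1; fruit dehiscent: 1; reduced hind limbs: 1.
Total = 5.

5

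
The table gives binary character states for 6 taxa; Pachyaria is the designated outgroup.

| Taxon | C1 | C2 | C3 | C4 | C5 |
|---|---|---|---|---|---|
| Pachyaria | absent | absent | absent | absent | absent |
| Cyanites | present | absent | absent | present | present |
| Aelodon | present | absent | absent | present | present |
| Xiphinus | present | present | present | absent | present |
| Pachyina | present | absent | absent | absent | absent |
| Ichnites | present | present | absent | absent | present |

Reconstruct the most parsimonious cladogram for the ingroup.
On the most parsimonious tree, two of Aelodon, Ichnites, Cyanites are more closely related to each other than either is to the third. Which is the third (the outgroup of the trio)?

Ichnites

The outgroup has state 'absent' for every character, so 'present' is the derived state throughout.
All ingroup taxa share the derived state 'present' for C1; it defines the ingroup but does not resolve relationships within it.
C2 (derived state 'present') is shared by Ichnites and Xiphinus — a synapomorphy uniting that clade.
C3: derived state 'present' in Xiphinus only — an autapomorphy, so it tells us nothing about relationships among taxa.
C4 (derived state 'present') is shared by Aelodon and Cyanites — a synapomorphy uniting that clade.
C5 (derived state 'present') is shared by Aelodon, Cyanites, Ichnites, and Xiphinus — a synapomorphy uniting that clade.
Most parsimonious ingroup topology: (((Cyanites,Aelodon),(Xiphinus,Ichnites)),Pachyina).
Cyanites and Aelodon share a more recent common ancestor with each other than either does with Ichnites, so Ichnites is the least closely related of the three.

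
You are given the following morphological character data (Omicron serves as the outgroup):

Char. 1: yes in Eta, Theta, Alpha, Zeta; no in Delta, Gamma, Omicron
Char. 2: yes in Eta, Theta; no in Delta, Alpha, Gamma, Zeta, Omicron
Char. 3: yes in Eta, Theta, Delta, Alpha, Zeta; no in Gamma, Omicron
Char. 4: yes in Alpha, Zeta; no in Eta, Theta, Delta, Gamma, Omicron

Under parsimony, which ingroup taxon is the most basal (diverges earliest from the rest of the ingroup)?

Gamma

The outgroup has state 'no' for every character, so 'yes' is the derived state throughout.
Only Alpha, Eta, Theta, and Zeta show the derived state 'yes' for Char. 1, supporting them as a clade.
Char. 2 (derived state 'yes') is shared by Eta and Theta — a synapomorphy uniting that clade.
Char. 3: derived state 'yes' in Alpha, Delta, Eta, Theta, and Zeta only — synapomorphy for {Alpha, Delta, Eta, Theta, Zeta}.
Char. 4: derived state 'yes' in Alpha and Zeta only — synapomorphy for {Alpha, Zeta}.
Most parsimonious ingroup topology: ((((Zeta,Alpha),(Theta,Eta)),Delta),Gamma).
Gamma is sister to the clade containing all other ingroup taxa, so it is the earliest-diverging (most basal) ingroup lineage.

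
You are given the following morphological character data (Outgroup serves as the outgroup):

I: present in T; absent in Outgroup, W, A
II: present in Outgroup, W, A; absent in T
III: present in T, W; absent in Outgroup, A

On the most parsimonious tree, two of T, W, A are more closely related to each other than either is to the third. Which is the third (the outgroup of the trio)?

Character polarity is set by the outgroup: the derived state is whichever differs from the outgroup's state, so for II the derived state is 'absent', and for the remaining characters it is 'present'.
I (derived state 'present') is unique to T (autapomorphy; uninformative for grouping).
II (derived state 'absent') is unique to T (autapomorphy; uninformative for grouping).
III (derived state 'present') is shared by T and W — a synapomorphy uniting that clade.
Most parsimonious ingroup topology: ((T,W),A).
T and W share a more recent common ancestor with each other than either does with A, so A is the least closely related of the three.

A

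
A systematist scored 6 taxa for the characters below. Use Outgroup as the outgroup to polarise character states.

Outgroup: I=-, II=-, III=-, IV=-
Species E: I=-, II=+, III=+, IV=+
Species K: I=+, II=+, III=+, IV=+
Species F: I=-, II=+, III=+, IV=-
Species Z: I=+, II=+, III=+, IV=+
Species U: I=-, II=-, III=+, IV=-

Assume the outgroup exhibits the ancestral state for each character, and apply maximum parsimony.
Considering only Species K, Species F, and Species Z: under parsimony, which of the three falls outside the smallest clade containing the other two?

The outgroup has state '-' for every character, so '+' is the derived state throughout.
Only Species K and Species Z show the derived state '+' for I, supporting them as a clade.
II: derived state '+' in Species E, Species F, Species K, and Species Z only — synapomorphy for {Species E, Species F, Species K, Species Z}.
All ingroup taxa share the derived state '+' for III; it defines the ingroup but does not resolve relationships within it.
Only Species E, Species K, and Species Z show the derived state '+' for IV, supporting them as a clade.
Most parsimonious ingroup topology: (((Species E,(Species K,Species Z)),Species F),Species U).
Species Z and Species K share a more recent common ancestor with each other than either does with Species F, so Species F is the least closely related of the three.

Species F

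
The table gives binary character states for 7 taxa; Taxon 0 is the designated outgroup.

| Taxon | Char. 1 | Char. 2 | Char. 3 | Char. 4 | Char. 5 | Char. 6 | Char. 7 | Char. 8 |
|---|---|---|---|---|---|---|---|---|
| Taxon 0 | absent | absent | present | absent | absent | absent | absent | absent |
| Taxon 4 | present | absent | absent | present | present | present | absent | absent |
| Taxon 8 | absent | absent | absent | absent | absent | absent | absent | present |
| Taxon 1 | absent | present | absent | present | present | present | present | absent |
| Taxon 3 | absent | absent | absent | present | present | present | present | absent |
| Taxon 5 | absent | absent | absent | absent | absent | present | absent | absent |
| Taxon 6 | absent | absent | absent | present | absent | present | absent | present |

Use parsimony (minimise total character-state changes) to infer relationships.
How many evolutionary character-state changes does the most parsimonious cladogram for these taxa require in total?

Character polarity is set by the outgroup: the derived state is whichever differs from the outgroup's state, so for Char. 3 the derived state is 'absent', and for the remaining characters it is 'present'.
Char. 1 (derived state 'present') is unique to Taxon 4 (autapomorphy; uninformative for grouping).
Char. 2: derived state 'present' in Taxon 1 only — an autapomorphy, so it tells us nothing about relationships among taxa.
All ingroup taxa share the derived state 'absent' for Char. 3; it defines the ingroup but does not resolve relationships within it.
Only Taxon 1, Taxon 3, Taxon 4, and Taxon 6 show the derived state 'present' for Char. 4, supporting them as a clade.
Only Taxon 1, Taxon 3, and Taxon 4 show the derived state 'present' for Char. 5, supporting them as a clade.
Char. 6: derived state 'present' in Taxon 1, Taxon 3, Taxon 4, Taxon 5, and Taxon 6 only — synapomorphy for {Taxon 1, Taxon 3, Taxon 4, Taxon 5, Taxon 6}.
Char. 7 (derived state 'present') is shared by Taxon 1 and Taxon 3 — a synapomorphy uniting that clade.
Char. 8 (state 'present') occurs in Taxon 6 and Taxon 8 but conflicts with the nesting implied by the other characters — most parsimoniously interpreted as homoplasy.
Most parsimonious ingroup topology: ((((Taxon 4,(Taxon 1,Taxon 3)),Taxon 6),Taxon 5),Taxon 8).
Changes per character on this tree: Char. 1: 1; Char. 2: 1; Char. 3: 1; Char. 4: 1; Char. 5: 1; Char. 6: 1; Char. 7: 1; Char. 8: 2.
Total = 9.

9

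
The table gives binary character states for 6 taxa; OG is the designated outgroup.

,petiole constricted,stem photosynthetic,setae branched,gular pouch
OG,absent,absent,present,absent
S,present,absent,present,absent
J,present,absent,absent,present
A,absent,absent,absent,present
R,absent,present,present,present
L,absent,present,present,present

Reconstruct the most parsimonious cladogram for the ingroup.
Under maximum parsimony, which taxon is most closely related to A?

J

Character polarity is set by the outgroup: the derived state is whichever differs from the outgroup's state, so for setae branched the derived state is 'absent', and for the remaining characters it is 'present'.
petiole constricted groups J and S, which is incompatible with the clades supported by the remaining characters; treating it as convergent (homoplasy) costs fewer steps than any alternative tree.
stem photosynthetic (derived state 'present') is shared by L and R — a synapomorphy uniting that clade.
setae branched (derived state 'absent') is shared by A and J — a synapomorphy uniting that clade.
gular pouch (derived state 'present') is shared by A, J, L, and R — a synapomorphy uniting that clade.
Most parsimonious ingroup topology: (S,((J,A),(R,L))).
A and J form a cherry on this tree, so they are sister taxa.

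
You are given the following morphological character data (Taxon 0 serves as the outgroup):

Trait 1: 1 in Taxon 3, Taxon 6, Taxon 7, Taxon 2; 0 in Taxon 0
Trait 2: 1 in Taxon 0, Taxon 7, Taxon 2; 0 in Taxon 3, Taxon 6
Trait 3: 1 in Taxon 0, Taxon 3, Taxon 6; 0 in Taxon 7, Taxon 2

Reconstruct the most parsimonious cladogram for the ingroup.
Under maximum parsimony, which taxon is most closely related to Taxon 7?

Character polarity is set by the outgroup: the derived state is whichever differs from the outgroup's state, so for Trait 2, Trait 3 the derived state is '0', and for the remaining characters it is '1'.
Trait 1 (derived state '1') is shared by all ingroup taxa — unites the whole ingroup.
Trait 2 (derived state '0') is shared by Taxon 3 and Taxon 6 — a synapomorphy uniting that clade.
Only Taxon 2 and Taxon 7 show the derived state '0' for Trait 3, supporting them as a clade.
Most parsimonious ingroup topology: ((Taxon 6,Taxon 3),(Taxon 7,Taxon 2)).
Taxon 7 and Taxon 2 form a cherry on this tree, so they are sister taxa.

Taxon 2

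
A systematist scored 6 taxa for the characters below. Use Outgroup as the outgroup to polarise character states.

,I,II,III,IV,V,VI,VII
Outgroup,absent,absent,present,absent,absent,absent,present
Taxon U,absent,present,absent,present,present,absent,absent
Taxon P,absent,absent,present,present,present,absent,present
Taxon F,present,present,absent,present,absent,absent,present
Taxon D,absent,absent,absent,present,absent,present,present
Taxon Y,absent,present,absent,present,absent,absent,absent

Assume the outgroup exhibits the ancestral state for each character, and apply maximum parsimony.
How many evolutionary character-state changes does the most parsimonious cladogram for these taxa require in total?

Character polarity is set by the outgroup: the derived state is whichever differs from the outgroup's state, so for III, VII the derived state is 'absent', and for the remaining characters it is 'present'.
I: derived state 'present' in Taxon F only — an autapomorphy, so it tells us nothing about relationships among taxa.
Only Taxon F, Taxon U, and Taxon Y show the derived state 'present' for II, supporting them as a clade.
III (derived state 'absent') is shared by Taxon D, Taxon F, Taxon U, and Taxon Y — a synapomorphy uniting that clade.
IV (derived state 'present') is shared by all ingroup taxa — unites the whole ingroup.
V groups Taxon P and Taxon U, which is incompatible with the clades supported by the remaining characters; treating it as convergent (homoplasy) costs fewer steps than any alternative tree.
VI: derived state 'present' in Taxon D only — an autapomorphy, so it tells us nothing about relationships among taxa.
VII (derived state 'absent') is shared by Taxon U and Taxon Y — a synapomorphy uniting that clade.
Most parsimonious ingroup topology: ((((Taxon U,Taxon Y),Taxon F),Taxon D),Taxon P).
Changes per character on this tree: I: 1; II: 1; III: 1; IV: 1; V: 2; VI: 1; VII: 1.
Total = 8.

8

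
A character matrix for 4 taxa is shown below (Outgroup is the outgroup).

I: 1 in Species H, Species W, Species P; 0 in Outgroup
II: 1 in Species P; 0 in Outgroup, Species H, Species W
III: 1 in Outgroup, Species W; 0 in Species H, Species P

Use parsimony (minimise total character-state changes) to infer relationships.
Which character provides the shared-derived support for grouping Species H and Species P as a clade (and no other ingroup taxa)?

Character polarity is set by the outgroup: the derived state is whichever differs from the outgroup's state, so for III the derived state is '0', and for the remaining characters it is '1'.
All ingroup taxa share the derived state '1' for I; it defines the ingroup but does not resolve relationships within it.
II: derived state '1' in Species P only — an autapomorphy, so it tells us nothing about relationships among taxa.
III (derived state '0') is shared by Species H and Species P — a synapomorphy uniting that clade.
Most parsimonious ingroup topology: ((Species H,Species P),Species W).
The clade {Species H, Species P} is supported by III: its derived state '0' occurs in exactly those taxa and in no other taxon (including the outgroup).

III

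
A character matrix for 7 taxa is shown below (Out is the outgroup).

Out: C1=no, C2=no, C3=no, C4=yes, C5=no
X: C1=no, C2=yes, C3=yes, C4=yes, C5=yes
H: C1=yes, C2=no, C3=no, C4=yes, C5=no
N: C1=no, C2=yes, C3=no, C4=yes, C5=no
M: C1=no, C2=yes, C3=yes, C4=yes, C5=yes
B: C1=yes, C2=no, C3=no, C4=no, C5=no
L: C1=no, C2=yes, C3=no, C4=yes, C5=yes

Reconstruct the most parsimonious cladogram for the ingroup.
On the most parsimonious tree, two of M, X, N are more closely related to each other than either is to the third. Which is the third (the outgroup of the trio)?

Character polarity is set by the outgroup: the derived state is whichever differs from the outgroup's state, so for C4 the derived state is 'no', and for the remaining characters it is 'yes'.
C1: derived state 'yes' in B and H only — synapomorphy for {B, H}.
C2 (derived state 'yes') is shared by L, M, N, and X — a synapomorphy uniting that clade.
C3 (derived state 'yes') is shared by M and X — a synapomorphy uniting that clade.
C4: derived state 'no' in B only — an autapomorphy, so it tells us nothing about relationships among taxa.
Only L, M, and X show the derived state 'yes' for C5, supporting them as a clade.
Most parsimonious ingroup topology: ((((X,M),L),N),(H,B)).
M and X share a more recent common ancestor with each other than either does with N, so N is the least closely related of the three.

N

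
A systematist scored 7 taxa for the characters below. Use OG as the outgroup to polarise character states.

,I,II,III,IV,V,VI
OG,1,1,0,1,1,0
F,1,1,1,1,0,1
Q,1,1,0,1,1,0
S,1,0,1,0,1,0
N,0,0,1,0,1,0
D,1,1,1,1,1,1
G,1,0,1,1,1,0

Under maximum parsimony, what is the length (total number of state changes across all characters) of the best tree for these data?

Character polarity is set by the outgroup: the derived state is whichever differs from the outgroup's state, so for I, II, IV, V the derived state is '0', and for the remaining characters it is '1'.
I (derived state '0') is unique to N (autapomorphy; uninformative for grouping).
Only G, N, and S show the derived state '0' for II, supporting them as a clade.
III: derived state '1' in D, F, G, N, and S only — synapomorphy for {D, F, G, N, S}.
IV: derived state '0' in N and S only — synapomorphy for {N, S}.
V (derived state '0') is unique to F (autapomorphy; uninformative for grouping).
Only D and F show the derived state '1' for VI, supporting them as a clade.
Most parsimonious ingroup topology: (((F,D),((S,N),G)),Q).
Changes per character on this tree: I: 1; II: 1; III: 1; IV: 1; V: 1; VI: 1.
Total = 6.

6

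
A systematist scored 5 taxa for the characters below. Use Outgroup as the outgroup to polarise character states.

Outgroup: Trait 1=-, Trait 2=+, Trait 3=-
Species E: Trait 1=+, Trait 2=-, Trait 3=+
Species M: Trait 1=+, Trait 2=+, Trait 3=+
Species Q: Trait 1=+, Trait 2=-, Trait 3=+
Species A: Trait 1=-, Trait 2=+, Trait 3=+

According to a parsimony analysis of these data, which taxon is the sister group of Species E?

Character polarity is set by the outgroup: the derived state is whichever differs from the outgroup's state, so for Trait 2 the derived state is '-', and for the remaining characters it is '+'.
Only Species E, Species M, and Species Q show the derived state '+' for Trait 1, supporting them as a clade.
Only Species E and Species Q show the derived state '-' for Trait 2, supporting them as a clade.
All ingroup taxa share the derived state '+' for Trait 3; it defines the ingroup but does not resolve relationships within it.
Most parsimonious ingroup topology: (((Species E,Species Q),Species M),Species A).
Species E and Species Q form a cherry on this tree, so they are sister taxa.

Species Q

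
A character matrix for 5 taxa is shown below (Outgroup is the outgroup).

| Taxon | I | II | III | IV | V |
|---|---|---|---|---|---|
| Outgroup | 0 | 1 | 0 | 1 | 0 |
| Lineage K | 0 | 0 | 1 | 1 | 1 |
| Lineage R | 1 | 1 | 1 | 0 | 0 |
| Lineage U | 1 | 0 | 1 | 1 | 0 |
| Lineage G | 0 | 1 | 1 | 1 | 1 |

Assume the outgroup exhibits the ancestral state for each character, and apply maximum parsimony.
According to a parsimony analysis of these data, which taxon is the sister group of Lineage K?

Lineage G

Character polarity is set by the outgroup: the derived state is whichever differs from the outgroup's state, so for II, IV the derived state is '0', and for the remaining characters it is '1'.
I (derived state '1') is shared by Lineage R and Lineage U — a synapomorphy uniting that clade.
II (state '0') occurs in Lineage K and Lineage U but conflicts with the nesting implied by the other characters — most parsimoniously interpreted as homoplasy.
III (derived state '1') is shared by all ingroup taxa — unites the whole ingroup.
IV: derived state '0' in Lineage R only — an autapomorphy, so it tells us nothing about relationships among taxa.
V: derived state '1' in Lineage G and Lineage K only — synapomorphy for {Lineage G, Lineage K}.
Most parsimonious ingroup topology: ((Lineage K,Lineage G),(Lineage R,Lineage U)).
Lineage K and Lineage G form a cherry on this tree, so they are sister taxa.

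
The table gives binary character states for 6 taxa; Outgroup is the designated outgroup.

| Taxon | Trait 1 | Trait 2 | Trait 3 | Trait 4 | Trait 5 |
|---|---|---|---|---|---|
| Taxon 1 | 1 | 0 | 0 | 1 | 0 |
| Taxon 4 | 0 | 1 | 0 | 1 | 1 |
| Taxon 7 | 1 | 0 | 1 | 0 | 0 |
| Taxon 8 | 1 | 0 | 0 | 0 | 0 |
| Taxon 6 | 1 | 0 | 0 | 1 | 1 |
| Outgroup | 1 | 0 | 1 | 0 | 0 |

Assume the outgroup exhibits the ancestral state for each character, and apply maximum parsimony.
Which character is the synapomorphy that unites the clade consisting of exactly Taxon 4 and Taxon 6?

Trait 5

Character polarity is set by the outgroup: the derived state is whichever differs from the outgroup's state, so for Trait 1, Trait 3 the derived state is '0', and for the remaining characters it is '1'.
Trait 1 (derived state '0') is unique to Taxon 4 (autapomorphy; uninformative for grouping).
Trait 2 (derived state '1') is unique to Taxon 4 (autapomorphy; uninformative for grouping).
Trait 3 (derived state '0') is shared by Taxon 1, Taxon 4, Taxon 6, and Taxon 8 — a synapomorphy uniting that clade.
Trait 4: derived state '1' in Taxon 1, Taxon 4, and Taxon 6 only — synapomorphy for {Taxon 1, Taxon 4, Taxon 6}.
Trait 5 (derived state '1') is shared by Taxon 4 and Taxon 6 — a synapomorphy uniting that clade.
Most parsimonious ingroup topology: ((((Taxon 4,Taxon 6),Taxon 1),Taxon 8),Taxon 7).
The clade {Taxon 4, Taxon 6} is supported by Trait 5: its derived state '1' occurs in exactly those taxa and in no other taxon (including the outgroup).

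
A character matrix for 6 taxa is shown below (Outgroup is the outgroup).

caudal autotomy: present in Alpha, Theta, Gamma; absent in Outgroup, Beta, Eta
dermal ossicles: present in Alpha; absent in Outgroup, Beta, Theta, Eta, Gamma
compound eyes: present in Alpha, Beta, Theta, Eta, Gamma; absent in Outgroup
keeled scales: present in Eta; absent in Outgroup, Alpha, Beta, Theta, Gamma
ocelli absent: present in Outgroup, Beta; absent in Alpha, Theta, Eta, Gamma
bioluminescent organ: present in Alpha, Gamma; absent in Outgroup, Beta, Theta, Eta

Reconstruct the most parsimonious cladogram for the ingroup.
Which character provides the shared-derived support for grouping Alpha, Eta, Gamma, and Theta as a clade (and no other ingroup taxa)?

Character polarity is set by the outgroup: the derived state is whichever differs from the outgroup's state, so for ocelli absent the derived state is 'absent', and for the remaining characters it is 'present'.
Only Alpha, Gamma, and Theta show the derived state 'present' for caudal autotomy, supporting them as a clade.
dermal ossicles (derived state 'present') is unique to Alpha (autapomorphy; uninformative for grouping).
All ingroup taxa share the derived state 'present' for compound eyes; it defines the ingroup but does not resolve relationships within it.
keeled scales: derived state 'present' in Eta only — an autapomorphy, so it tells us nothing about relationships among taxa.
ocelli absent (derived state 'absent') is shared by Alpha, Eta, Gamma, and Theta — a synapomorphy uniting that clade.
bioluminescent organ: derived state 'present' in Alpha and Gamma only — synapomorphy for {Alpha, Gamma}.
Most parsimonious ingroup topology: ((((Alpha,Gamma),Theta),Eta),Beta).
The clade {Alpha, Eta, Gamma, Theta} is supported by ocelli absent: its derived state 'absent' occurs in exactly those taxa and in no other taxon (including the outgroup).

ocelli absent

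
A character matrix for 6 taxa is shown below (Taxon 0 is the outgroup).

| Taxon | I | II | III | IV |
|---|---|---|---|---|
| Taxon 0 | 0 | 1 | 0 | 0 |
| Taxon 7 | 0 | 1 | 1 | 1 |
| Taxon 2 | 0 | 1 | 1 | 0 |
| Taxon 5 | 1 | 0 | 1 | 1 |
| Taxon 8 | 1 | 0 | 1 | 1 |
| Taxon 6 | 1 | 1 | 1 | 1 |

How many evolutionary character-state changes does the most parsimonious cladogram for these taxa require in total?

4

Character polarity is set by the outgroup: the derived state is whichever differs from the outgroup's state, so for II the derived state is '0', and for the remaining characters it is '1'.
I: derived state '1' in Taxon 5, Taxon 6, and Taxon 8 only — synapomorphy for {Taxon 5, Taxon 6, Taxon 8}.
II (derived state '0') is shared by Taxon 5 and Taxon 8 — a synapomorphy uniting that clade.
All ingroup taxa share the derived state '1' for III; it defines the ingroup but does not resolve relationships within it.
IV: derived state '1' in Taxon 5, Taxon 6, Taxon 7, and Taxon 8 only — synapomorphy for {Taxon 5, Taxon 6, Taxon 7, Taxon 8}.
Most parsimonious ingroup topology: ((Taxon 7,((Taxon 5,Taxon 8),Taxon 6)),Taxon 2).
Changes per character on this tree: I: 1; II: 1; III: 1; IV: 1.
Total = 4.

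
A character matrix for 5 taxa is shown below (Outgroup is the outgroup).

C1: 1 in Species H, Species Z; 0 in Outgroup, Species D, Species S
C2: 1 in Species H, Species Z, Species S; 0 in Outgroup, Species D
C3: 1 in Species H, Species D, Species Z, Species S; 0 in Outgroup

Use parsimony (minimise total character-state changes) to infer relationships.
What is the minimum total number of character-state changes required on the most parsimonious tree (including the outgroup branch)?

The outgroup has state '0' for every character, so '1' is the derived state throughout.
C1 (derived state '1') is shared by Species H and Species Z — a synapomorphy uniting that clade.
C2 (derived state '1') is shared by Species H, Species S, and Species Z — a synapomorphy uniting that clade.
All ingroup taxa share the derived state '1' for C3; it defines the ingroup but does not resolve relationships within it.
Most parsimonious ingroup topology: (((Species H,Species Z),Species S),Species D).
Changes per character on this tree: C1: 1; C2: 1; C3: 1.
Total = 3.

3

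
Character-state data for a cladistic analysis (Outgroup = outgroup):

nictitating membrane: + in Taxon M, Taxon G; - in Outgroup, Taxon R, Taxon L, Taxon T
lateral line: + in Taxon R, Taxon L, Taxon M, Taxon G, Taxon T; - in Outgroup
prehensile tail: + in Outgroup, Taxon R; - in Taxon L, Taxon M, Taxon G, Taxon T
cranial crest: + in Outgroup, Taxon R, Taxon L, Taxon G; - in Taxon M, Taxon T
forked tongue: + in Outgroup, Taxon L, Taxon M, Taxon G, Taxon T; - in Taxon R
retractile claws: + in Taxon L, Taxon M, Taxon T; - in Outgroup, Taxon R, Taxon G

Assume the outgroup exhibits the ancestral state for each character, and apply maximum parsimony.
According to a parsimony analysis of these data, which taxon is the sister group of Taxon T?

Taxon M

Character polarity is set by the outgroup: the derived state is whichever differs from the outgroup's state, so for prehensile tail, cranial crest, forked tongue the derived state is '-', and for the remaining characters it is '+'.
nictitating membrane (state '+') occurs in Taxon G and Taxon M but conflicts with the nesting implied by the other characters — most parsimoniously interpreted as homoplasy.
lateral line (derived state '+') is shared by all ingroup taxa — unites the whole ingroup.
prehensile tail: derived state '-' in Taxon G, Taxon L, Taxon M, and Taxon T only — synapomorphy for {Taxon G, Taxon L, Taxon M, Taxon T}.
cranial crest (derived state '-') is shared by Taxon M and Taxon T — a synapomorphy uniting that clade.
forked tongue: derived state '-' in Taxon R only — an autapomorphy, so it tells us nothing about relationships among taxa.
Only Taxon L, Taxon M, and Taxon T show the derived state '+' for retractile claws, supporting them as a clade.
Most parsimonious ingroup topology: (Taxon R,((Taxon L,(Taxon M,Taxon T)),Taxon G)).
Taxon T and Taxon M form a cherry on this tree, so they are sister taxa.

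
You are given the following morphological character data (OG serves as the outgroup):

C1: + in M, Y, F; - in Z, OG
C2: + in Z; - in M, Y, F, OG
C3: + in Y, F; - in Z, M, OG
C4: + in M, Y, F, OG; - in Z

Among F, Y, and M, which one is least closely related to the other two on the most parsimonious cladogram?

Character polarity is set by the outgroup: the derived state is whichever differs from the outgroup's state, so for C4 the derived state is '-', and for the remaining characters it is '+'.
C1 (derived state '+') is shared by F, M, and Y — a synapomorphy uniting that clade.
C2: derived state '+' in Z only — an autapomorphy, so it tells us nothing about relationships among taxa.
C3 (derived state '+') is shared by F and Y — a synapomorphy uniting that clade.
C4: derived state '-' in Z only — an autapomorphy, so it tells us nothing about relationships among taxa.
Most parsimonious ingroup topology: (((Y,F),M),Z).
Y and F share a more recent common ancestor with each other than either does with M, so M is the least closely related of the three.

M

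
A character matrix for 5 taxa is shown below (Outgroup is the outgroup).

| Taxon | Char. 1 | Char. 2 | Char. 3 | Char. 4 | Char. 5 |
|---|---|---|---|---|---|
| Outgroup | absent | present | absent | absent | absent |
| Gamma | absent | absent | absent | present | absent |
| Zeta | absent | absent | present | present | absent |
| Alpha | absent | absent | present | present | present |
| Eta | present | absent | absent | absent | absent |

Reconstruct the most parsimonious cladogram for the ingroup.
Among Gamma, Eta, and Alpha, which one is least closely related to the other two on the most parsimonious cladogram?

Character polarity is set by the outgroup: the derived state is whichever differs from the outgroup's state, so for Char. 2 the derived state is 'absent', and for the remaining characters it is 'present'.
Char. 1: derived state 'present' in Eta only — an autapomorphy, so it tells us nothing about relationships among taxa.
All ingroup taxa share the derived state 'absent' for Char. 2; it defines the ingroup but does not resolve relationships within it.
Char. 3: derived state 'present' in Alpha and Zeta only — synapomorphy for {Alpha, Zeta}.
Char. 4: derived state 'present' in Alpha, Gamma, and Zeta only — synapomorphy for {Alpha, Gamma, Zeta}.
Char. 5: derived state 'present' in Alpha only — an autapomorphy, so it tells us nothing about relationships among taxa.
Most parsimonious ingroup topology: ((Gamma,(Zeta,Alpha)),Eta).
Gamma and Alpha share a more recent common ancestor with each other than either does with Eta, so Eta is the least closely related of the three.

Eta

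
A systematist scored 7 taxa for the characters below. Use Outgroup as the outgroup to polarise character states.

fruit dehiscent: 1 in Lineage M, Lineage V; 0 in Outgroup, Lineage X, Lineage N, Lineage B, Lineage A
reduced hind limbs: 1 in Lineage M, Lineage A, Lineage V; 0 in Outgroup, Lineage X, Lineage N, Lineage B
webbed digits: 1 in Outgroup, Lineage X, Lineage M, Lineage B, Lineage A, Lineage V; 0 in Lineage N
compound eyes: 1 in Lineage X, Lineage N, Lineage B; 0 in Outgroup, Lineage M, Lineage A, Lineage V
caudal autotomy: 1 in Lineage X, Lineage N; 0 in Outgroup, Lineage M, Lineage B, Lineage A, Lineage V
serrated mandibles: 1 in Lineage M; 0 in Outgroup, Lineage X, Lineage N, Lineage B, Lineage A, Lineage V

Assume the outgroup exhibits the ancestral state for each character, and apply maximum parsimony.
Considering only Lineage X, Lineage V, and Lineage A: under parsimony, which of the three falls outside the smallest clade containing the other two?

Lineage X

Character polarity is set by the outgroup: the derived state is whichever differs from the outgroup's state, so for webbed digits the derived state is '0', and for the remaining characters it is '1'.
fruit dehiscent (derived state '1') is shared by Lineage M and Lineage V — a synapomorphy uniting that clade.
reduced hind limbs (derived state '1') is shared by Lineage A, Lineage M, and Lineage V — a synapomorphy uniting that clade.
webbed digits: derived state '0' in Lineage N only — an autapomorphy, so it tells us nothing about relationships among taxa.
compound eyes (derived state '1') is shared by Lineage B, Lineage N, and Lineage X — a synapomorphy uniting that clade.
caudal autotomy (derived state '1') is shared by Lineage N and Lineage X — a synapomorphy uniting that clade.
serrated mandibles: derived state '1' in Lineage M only — an autapomorphy, so it tells us nothing about relationships among taxa.
Most parsimonious ingroup topology: (((Lineage X,Lineage N),Lineage B),((Lineage M,Lineage V),Lineage A)).
Lineage V and Lineage A share a more recent common ancestor with each other than either does with Lineage X, so Lineage X is the least closely related of the three.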